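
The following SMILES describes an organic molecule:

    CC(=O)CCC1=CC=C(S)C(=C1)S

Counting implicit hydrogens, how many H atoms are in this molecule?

12

Walk through each heavy atom and fill implicit hydrogens from standard valence (C 4, N 3, O 2, S 2, halogen 1):
  atom 1: C, bond orders sum to 1 (valence 4) → 3 H
  atom 2: C, bond orders sum to 4 (valence 4) → 0 H
  atom 3: O, bond orders sum to 2 (valence 2) → 0 H
  atom 4: C, bond orders sum to 2 (valence 4) → 2 H
  atom 5: C, bond orders sum to 2 (valence 4) → 2 H
  atom 6: C, bond orders sum to 4 (valence 4) → 0 H
  atom 7: C, bond orders sum to 3 (valence 4) → 1 H
  atom 8: C, bond orders sum to 3 (valence 4) → 1 H
  atom 9: C, bond orders sum to 4 (valence 4) → 0 H
  atom 10: S, bond orders sum to 1 (valence 2) → 1 H
  atom 11: C, bond orders sum to 4 (valence 4) → 0 H
  atom 12: C, bond orders sum to 3 (valence 4) → 1 H
  atom 13: S, bond orders sum to 1 (valence 2) → 1 H
Total hydrogens: 12.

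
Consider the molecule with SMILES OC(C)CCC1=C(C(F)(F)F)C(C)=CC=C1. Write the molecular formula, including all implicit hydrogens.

C12H15F3O

Walk through each heavy atom and fill implicit hydrogens from standard valence (C 4, N 3, O 2, S 2, halogen 1):
  atom 1: O, bond orders sum to 1 (valence 2) → 1 H
  atom 2: C, bond orders sum to 3 (valence 4) → 1 H
  atom 3: C, bond orders sum to 1 (valence 4) → 3 H
  atom 4: C, bond orders sum to 2 (valence 4) → 2 H
  atom 5: C, bond orders sum to 2 (valence 4) → 2 H
  atom 6: C, bond orders sum to 4 (valence 4) → 0 H
  atom 7: C, bond orders sum to 4 (valence 4) → 0 H
  atom 8: C, bond orders sum to 4 (valence 4) → 0 H
  atom 9: F (halogen, monovalent) → 0 H
  atom 10: F (halogen, monovalent) → 0 H
  atom 11: F (halogen, monovalent) → 0 H
  atom 12: C, bond orders sum to 4 (valence 4) → 0 H
  atom 13: C, bond orders sum to 1 (valence 4) → 3 H
  atom 14: C, bond orders sum to 3 (valence 4) → 1 H
  atom 15: C, bond orders sum to 3 (valence 4) → 1 H
  atom 16: C, bond orders sum to 3 (valence 4) → 1 H
Totals → C:12, H:15, F:3, O:1.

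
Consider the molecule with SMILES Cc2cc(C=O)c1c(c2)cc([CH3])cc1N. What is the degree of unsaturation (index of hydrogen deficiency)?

8

Molecular formula: C13H13NO.
DoU = (2C + 2 + N − H − X) / 2, where X is the halogen count and O/S are ignored.
    = (2·13 + 2 + 1 − 13 − 0) / 2 = 16 / 2 = 8.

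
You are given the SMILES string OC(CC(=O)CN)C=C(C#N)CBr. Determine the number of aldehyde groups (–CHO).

0

Scan the SMILES for the aldehyde motif — none present.
Groups that are present: 1 alkene, 1 hydroxyl, 1 ketone, 1 nitrile, 1 primary amine.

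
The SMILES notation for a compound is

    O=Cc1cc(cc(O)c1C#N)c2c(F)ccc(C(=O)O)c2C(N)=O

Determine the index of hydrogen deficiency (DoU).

Molecular formula: C16H9FN2O5.
DoU = (2C + 2 + N − H − X) / 2, where X is the halogen count and O/S are ignored.
    = (2·16 + 2 + 2 − 9 − 1) / 2 = 26 / 2 = 13.

13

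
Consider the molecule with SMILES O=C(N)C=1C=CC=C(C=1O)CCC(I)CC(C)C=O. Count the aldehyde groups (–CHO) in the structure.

The aldehyde motif appears at heavy-atom position 18 in the SMILES.
Other groups present: 1 amide, 1 hydroxyl.
Aldehyde count: 1.

1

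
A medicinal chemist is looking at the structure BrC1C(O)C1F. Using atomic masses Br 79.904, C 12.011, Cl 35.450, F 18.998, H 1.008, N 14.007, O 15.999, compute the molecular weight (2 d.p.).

First, the molecular formula is C3H4BrFO (counting implicit H from valence).
  Br: 1 × 79.904 = 79.904
  C: 3 × 12.011 = 36.033
  F: 1 × 18.998 = 18.998
  H: 4 × 1.008 = 4.032
  O: 1 × 15.999 = 15.999
Sum: 1×79.904 + 3×12.011 + 1×18.998 + 4×1.008 + 1×15.999 = 154.966 → 154.97 g/mol.

154.97 g/mol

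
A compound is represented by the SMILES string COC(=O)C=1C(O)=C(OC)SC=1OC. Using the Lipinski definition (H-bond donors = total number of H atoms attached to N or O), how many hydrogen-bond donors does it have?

Donors: find every N or O and count the H atoms it carries.
  atom 2 (O): bond orders sum to 2 → 0 H
  atom 4 (O): bond orders sum to 2 → 0 H
  atom 7 (O): bond orders sum to 1 → 1 H
  atom 9 (O): bond orders sum to 2 → 0 H
  atom 13 (O): bond orders sum to 2 → 0 H
Lipinski HBD = 1.

1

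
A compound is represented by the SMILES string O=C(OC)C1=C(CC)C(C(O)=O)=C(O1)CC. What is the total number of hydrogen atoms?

Walk through each heavy atom and fill implicit hydrogens from standard valence (C 4, N 3, O 2, S 2, halogen 1):
  atom 1: O, bond orders sum to 2 (valence 2) → 0 H
  atom 2: C, bond orders sum to 4 (valence 4) → 0 H
  atom 3: O, bond orders sum to 2 (valence 2) → 0 H
  atom 4: C, bond orders sum to 1 (valence 4) → 3 H
  atom 5: C, bond orders sum to 4 (valence 4) → 0 H
  atom 6: C, bond orders sum to 4 (valence 4) → 0 H
  atom 7: C, bond orders sum to 2 (valence 4) → 2 H
  atom 8: C, bond orders sum to 1 (valence 4) → 3 H
  atom 9: C, bond orders sum to 4 (valence 4) → 0 H
  atom 10: C, bond orders sum to 4 (valence 4) → 0 H
  atom 11: O, bond orders sum to 1 (valence 2) → 1 H
  atom 12: O, bond orders sum to 2 (valence 2) → 0 H
  atom 13: C, bond orders sum to 4 (valence 4) → 0 H
  atom 14: O, bond orders sum to 2 (valence 2) → 0 H
  atom 15: C, bond orders sum to 2 (valence 4) → 2 H
  atom 16: C, bond orders sum to 1 (valence 4) → 3 H
Total hydrogens: 14.

14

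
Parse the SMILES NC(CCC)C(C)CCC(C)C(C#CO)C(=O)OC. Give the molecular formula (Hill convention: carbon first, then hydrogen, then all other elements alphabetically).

C15H27NO3

Walk through each heavy atom and fill implicit hydrogens from standard valence (C 4, N 3, O 2, S 2, halogen 1):
  atom 1: N, bond orders sum to 1 (valence 3) → 2 H
  atom 2: C, bond orders sum to 3 (valence 4) → 1 H
  atom 3: C, bond orders sum to 2 (valence 4) → 2 H
  atom 4: C, bond orders sum to 2 (valence 4) → 2 H
  atom 5: C, bond orders sum to 1 (valence 4) → 3 H
  atom 6: C, bond orders sum to 3 (valence 4) → 1 H
  atom 7: C, bond orders sum to 1 (valence 4) → 3 H
  atom 8: C, bond orders sum to 2 (valence 4) → 2 H
  atom 9: C, bond orders sum to 2 (valence 4) → 2 H
  atom 10: C, bond orders sum to 3 (valence 4) → 1 H
  atom 11: C, bond orders sum to 1 (valence 4) → 3 H
  atom 12: C, bond orders sum to 3 (valence 4) → 1 H
  atom 13: C, bond orders sum to 4 (valence 4) → 0 H
  atom 14: C, bond orders sum to 4 (valence 4) → 0 H
  atom 15: O, bond orders sum to 1 (valence 2) → 1 H
  atom 16: C, bond orders sum to 4 (valence 4) → 0 H
  atom 17: O, bond orders sum to 2 (valence 2) → 0 H
  atom 18: O, bond orders sum to 2 (valence 2) → 0 H
  atom 19: C, bond orders sum to 1 (valence 4) → 3 H
Totals → C:15, H:27, N:1, O:3.
In Hill order: C15H27NO3.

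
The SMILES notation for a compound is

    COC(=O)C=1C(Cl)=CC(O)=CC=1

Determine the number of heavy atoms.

Every atom symbol written in the SMILES (organic subset) is one heavy atom; implicit H are not written.
Heavy atoms by element → C:8, Cl:1, O:3.
Total: 12.

12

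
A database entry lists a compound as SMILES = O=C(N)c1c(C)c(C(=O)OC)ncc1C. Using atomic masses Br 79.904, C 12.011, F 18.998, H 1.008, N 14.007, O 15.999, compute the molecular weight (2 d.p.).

First, the molecular formula is C10H12N2O3 (counting implicit H from valence).
  C: 10 × 12.011 = 120.110
  H: 12 × 1.008 = 12.096
  N: 2 × 14.007 = 28.014
  O: 3 × 15.999 = 47.997
Sum: 10×12.011 + 12×1.008 + 2×14.007 + 3×15.999 = 208.217 → 208.22 g/mol.

208.22 g/mol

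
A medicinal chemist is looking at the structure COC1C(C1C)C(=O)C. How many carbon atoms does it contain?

Count every carbon token in the SMILES (each C, including those in ring-closure positions and inside branches).
Carbon count: 7.

7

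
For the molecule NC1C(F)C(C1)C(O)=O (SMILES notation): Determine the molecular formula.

Walk through each heavy atom and fill implicit hydrogens from standard valence (C 4, N 3, O 2, S 2, halogen 1):
  atom 1: N, bond orders sum to 1 (valence 3) → 2 H
  atom 2: C, bond orders sum to 3 (valence 4) → 1 H
  atom 3: C, bond orders sum to 3 (valence 4) → 1 H
  atom 4: F (halogen, monovalent) → 0 H
  atom 5: C, bond orders sum to 3 (valence 4) → 1 H
  atom 6: C, bond orders sum to 2 (valence 4) → 2 H
  atom 7: C, bond orders sum to 4 (valence 4) → 0 H
  atom 8: O, bond orders sum to 1 (valence 2) → 1 H
  atom 9: O, bond orders sum to 2 (valence 2) → 0 H
Totals → C:5, H:8, F:1, N:1, O:2.

C5H8FNO2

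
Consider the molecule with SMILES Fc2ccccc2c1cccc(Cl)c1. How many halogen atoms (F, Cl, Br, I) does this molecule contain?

Halogen atoms appear at heavy-atom positions 1, 13 (1×Cl, 1×F).
Halogen count: 2.

2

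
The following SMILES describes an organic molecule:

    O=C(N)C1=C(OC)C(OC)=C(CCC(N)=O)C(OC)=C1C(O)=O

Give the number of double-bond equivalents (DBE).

7

Degree of unsaturation = (number of rings) + (number of π bonds).
Ring closures in the SMILES: 1.
π bonds: 6 double bonds (each 1 DoU) → 6 DoU from unsaturation.
Total DoU = 1 + 6 = 7.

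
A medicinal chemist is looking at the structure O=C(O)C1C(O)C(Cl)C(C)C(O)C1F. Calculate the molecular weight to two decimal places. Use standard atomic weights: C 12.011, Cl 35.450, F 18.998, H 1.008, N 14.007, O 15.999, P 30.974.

First, the molecular formula is C8H12ClFO4 (counting implicit H from valence).
  C: 8 × 12.011 = 96.088
  Cl: 1 × 35.450 = 35.450
  F: 1 × 18.998 = 18.998
  H: 12 × 1.008 = 12.096
  O: 4 × 15.999 = 63.996
Sum: 8×12.011 + 1×35.450 + 1×18.998 + 12×1.008 + 4×15.999 = 226.628 → 226.63 g/mol.

226.63 g/mol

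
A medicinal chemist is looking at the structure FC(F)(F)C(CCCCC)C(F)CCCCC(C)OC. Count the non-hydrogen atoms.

20

Every atom symbol written in the SMILES (organic subset) is one heavy atom; implicit H are not written.
Heavy atoms by element → C:15, F:4, O:1.
Total: 20.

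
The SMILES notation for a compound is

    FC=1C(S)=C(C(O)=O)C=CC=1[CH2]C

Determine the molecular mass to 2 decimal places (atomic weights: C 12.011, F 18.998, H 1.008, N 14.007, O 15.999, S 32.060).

200.23 g/mol

First, the molecular formula is C9H9FO2S (counting implicit H from valence).
  C: 9 × 12.011 = 108.099
  F: 1 × 18.998 = 18.998
  H: 9 × 1.008 = 9.072
  O: 2 × 15.999 = 31.998
  S: 1 × 32.060 = 32.060
Sum: 9×12.011 + 1×18.998 + 9×1.008 + 2×15.999 + 1×32.060 = 200.227 → 200.23 g/mol.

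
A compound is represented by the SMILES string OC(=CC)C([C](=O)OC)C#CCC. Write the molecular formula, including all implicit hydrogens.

C10H14O3

Walk through each heavy atom and fill implicit hydrogens from standard valence (C 4, N 3, O 2, S 2, halogen 1):
  atom 1: O, bond orders sum to 1 (valence 2) → 1 H
  atom 2: C, bond orders sum to 4 (valence 4) → 0 H
  atom 3: C, bond orders sum to 3 (valence 4) → 1 H
  atom 4: C, bond orders sum to 1 (valence 4) → 3 H
  atom 5: C, bond orders sum to 3 (valence 4) → 1 H
  atom 6: C with explicit H count 0
  atom 7: O, bond orders sum to 2 (valence 2) → 0 H
  atom 8: O, bond orders sum to 2 (valence 2) → 0 H
  atom 9: C, bond orders sum to 1 (valence 4) → 3 H
  atom 10: C, bond orders sum to 4 (valence 4) → 0 H
  atom 11: C, bond orders sum to 4 (valence 4) → 0 H
  atom 12: C, bond orders sum to 2 (valence 4) → 2 H
  atom 13: C, bond orders sum to 1 (valence 4) → 3 H
Totals → C:10, H:14, O:3.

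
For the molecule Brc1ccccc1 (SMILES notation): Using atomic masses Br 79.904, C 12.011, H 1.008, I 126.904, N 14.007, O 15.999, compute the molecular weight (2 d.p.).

First, the molecular formula is C6H5Br (counting implicit H from valence).
  Br: 1 × 79.904 = 79.904
  C: 6 × 12.011 = 72.066
  H: 5 × 1.008 = 5.040
Sum: 1×79.904 + 6×12.011 + 5×1.008 = 157.010 → 157.01 g/mol.

157.01 g/mol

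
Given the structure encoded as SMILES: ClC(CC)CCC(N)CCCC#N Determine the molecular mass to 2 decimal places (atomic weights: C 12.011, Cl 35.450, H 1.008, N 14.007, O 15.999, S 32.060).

202.73 g/mol

First, the molecular formula is C10H19ClN2 (counting implicit H from valence).
  C: 10 × 12.011 = 120.110
  Cl: 1 × 35.450 = 35.450
  H: 19 × 1.008 = 19.152
  N: 2 × 14.007 = 28.014
Sum: 10×12.011 + 1×35.450 + 19×1.008 + 2×14.007 = 202.726 → 202.73 g/mol.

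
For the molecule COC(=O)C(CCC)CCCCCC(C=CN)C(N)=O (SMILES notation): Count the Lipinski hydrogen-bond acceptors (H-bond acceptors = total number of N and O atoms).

N atoms: 2; O atoms: 3.
Lipinski HBA = 2 + 3 = 5.

5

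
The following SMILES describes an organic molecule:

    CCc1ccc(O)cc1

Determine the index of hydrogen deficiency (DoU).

4

Molecular formula: C8H10O.
DoU = (2C + 2 + N − H − X) / 2, where X is the halogen count and O/S are ignored.
    = (2·8 + 2 + 0 − 10 − 0) / 2 = 8 / 2 = 4.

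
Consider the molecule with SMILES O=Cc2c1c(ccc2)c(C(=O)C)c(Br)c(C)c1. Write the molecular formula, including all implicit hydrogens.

C14H11BrO2

Walk through each heavy atom and fill implicit hydrogens from standard valence (C 4, N 3, O 2, S 2, halogen 1); for lowercase aromatic atoms, an aromatic c carries 1 H when it has two neighbours and 0 H with three, and aromatic n carries 0 H:
  atom 1: O, bond orders sum to 2 (valence 2) → 0 H
  atom 2: C, bond orders sum to 3 (valence 4) → 1 H
  atom 3: aromatic c, 3 neighbours → 0 H
  atom 4: aromatic c, 3 neighbours → 0 H
  atom 5: aromatic c, 3 neighbours → 0 H
  atom 6: aromatic c, 2 neighbours → 1 H
  atom 7: aromatic c, 2 neighbours → 1 H
  atom 8: aromatic c, 2 neighbours → 1 H
  atom 9: aromatic c, 3 neighbours → 0 H
  atom 10: C, bond orders sum to 4 (valence 4) → 0 H
  atom 11: O, bond orders sum to 2 (valence 2) → 0 H
  atom 12: C, bond orders sum to 1 (valence 4) → 3 H
  atom 13: aromatic c, 3 neighbours → 0 H
  atom 14: Br (halogen, monovalent) → 0 H
  atom 15: aromatic c, 3 neighbours → 0 H
  atom 16: C, bond orders sum to 1 (valence 4) → 3 H
  atom 17: aromatic c, 2 neighbours → 1 H
Totals → C:14, H:11, Br:1, O:2.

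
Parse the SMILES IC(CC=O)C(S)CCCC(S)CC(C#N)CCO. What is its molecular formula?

C13H22INO2S2

Walk through each heavy atom and fill implicit hydrogens from standard valence (C 4, N 3, O 2, S 2, halogen 1):
  atom 1: I (halogen, monovalent) → 0 H
  atom 2: C, bond orders sum to 3 (valence 4) → 1 H
  atom 3: C, bond orders sum to 2 (valence 4) → 2 H
  atom 4: C, bond orders sum to 3 (valence 4) → 1 H
  atom 5: O, bond orders sum to 2 (valence 2) → 0 H
  atom 6: C, bond orders sum to 3 (valence 4) → 1 H
  atom 7: S, bond orders sum to 1 (valence 2) → 1 H
  atom 8: C, bond orders sum to 2 (valence 4) → 2 H
  atom 9: C, bond orders sum to 2 (valence 4) → 2 H
  atom 10: C, bond orders sum to 2 (valence 4) → 2 H
  atom 11: C, bond orders sum to 3 (valence 4) → 1 H
  atom 12: S, bond orders sum to 1 (valence 2) → 1 H
  atom 13: C, bond orders sum to 2 (valence 4) → 2 H
  atom 14: C, bond orders sum to 3 (valence 4) → 1 H
  atom 15: C, bond orders sum to 4 (valence 4) → 0 H
  atom 16: N, bond orders sum to 3 (valence 3) → 0 H
  atom 17: C, bond orders sum to 2 (valence 4) → 2 H
  atom 18: C, bond orders sum to 2 (valence 4) → 2 H
  atom 19: O, bond orders sum to 1 (valence 2) → 1 H
Totals → C:13, H:22, I:1, N:1, O:2, S:2.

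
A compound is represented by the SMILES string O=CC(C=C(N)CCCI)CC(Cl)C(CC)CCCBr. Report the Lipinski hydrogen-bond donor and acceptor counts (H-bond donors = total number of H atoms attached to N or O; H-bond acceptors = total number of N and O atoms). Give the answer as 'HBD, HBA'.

Donors: find every N or O and count the H atoms it carries.
  atom 1 (O): bond orders sum to 2 → 0 H
  atom 6 (N): bond orders sum to 1 → 2 H
Lipinski HBD = 2.
Acceptors: N atoms = 1, O atoms = 1 → HBA = 2.

2, 2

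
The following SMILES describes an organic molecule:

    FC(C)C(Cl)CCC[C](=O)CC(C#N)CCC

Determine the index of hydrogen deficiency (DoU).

Degree of unsaturation = (number of rings) + (number of π bonds).
Ring closures in the SMILES: 0.
π bonds: 1 double bond (each 1 DoU), 1 triple bond (each 2 DoU) → 3 DoU from unsaturation.
Total DoU = 0 + 3 = 3.

3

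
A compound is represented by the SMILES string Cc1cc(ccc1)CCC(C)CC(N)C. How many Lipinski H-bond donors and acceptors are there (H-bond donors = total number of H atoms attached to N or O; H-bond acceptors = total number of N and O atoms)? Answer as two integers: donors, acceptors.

Donors: find every N or O and count the H atoms it carries.
  atom 14 (N): bond orders sum to 1 → 2 H
Lipinski HBD = 2.
Acceptors: N atoms = 1, O atoms = 0 → HBA = 1.

2, 1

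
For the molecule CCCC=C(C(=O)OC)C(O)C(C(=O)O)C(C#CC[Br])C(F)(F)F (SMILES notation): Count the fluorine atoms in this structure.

3

Scan the SMILES for F atoms (remember two-letter symbols like Cl and Br are single atoms).
Fluorine count: 3.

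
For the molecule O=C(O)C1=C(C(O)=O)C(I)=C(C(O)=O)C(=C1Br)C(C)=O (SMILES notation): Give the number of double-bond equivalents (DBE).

8

Degree of unsaturation = (number of rings) + (number of π bonds).
Ring closures in the SMILES: 1.
π bonds: 7 double bonds (each 1 DoU) → 7 DoU from unsaturation.
Total DoU = 1 + 7 = 8.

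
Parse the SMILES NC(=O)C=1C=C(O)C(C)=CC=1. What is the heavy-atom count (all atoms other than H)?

11

Every atom symbol written in the SMILES (organic subset) is one heavy atom; implicit H are not written.
Heavy atoms by element → C:8, N:1, O:2.
Total: 11.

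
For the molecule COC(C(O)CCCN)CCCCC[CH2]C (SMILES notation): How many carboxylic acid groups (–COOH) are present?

0

Scan the SMILES for the carboxylic acid motif — none present.
Groups that are present: 1 ether, 1 hydroxyl, 1 primary amine.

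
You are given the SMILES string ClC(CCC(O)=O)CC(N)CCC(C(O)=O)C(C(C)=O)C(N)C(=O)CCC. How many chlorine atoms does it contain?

Scan the SMILES for Cl atoms (remember two-letter symbols like Cl and Br are single atoms).
Chlorine count: 1.

1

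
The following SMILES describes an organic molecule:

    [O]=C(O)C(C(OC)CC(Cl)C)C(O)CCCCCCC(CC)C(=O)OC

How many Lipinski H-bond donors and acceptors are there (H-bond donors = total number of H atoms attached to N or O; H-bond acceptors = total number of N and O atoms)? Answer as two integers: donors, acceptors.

2, 6

Donors: find every N or O and count the H atoms it carries.
  atom 1 (O): bond orders sum to 2 → 0 H
  atom 3 (O): bond orders sum to 1 → 1 H
  atom 6 (O): bond orders sum to 2 → 0 H
  atom 13 (O): bond orders sum to 1 → 1 H
  atom 24 (O): bond orders sum to 2 → 0 H
  atom 25 (O): bond orders sum to 2 → 0 H
Lipinski HBD = 2.
Acceptors: N atoms = 0, O atoms = 6 → HBA = 6.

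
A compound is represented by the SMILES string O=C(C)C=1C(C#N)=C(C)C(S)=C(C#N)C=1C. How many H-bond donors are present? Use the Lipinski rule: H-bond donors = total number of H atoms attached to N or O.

0

Donors: find every N or O and count the H atoms it carries.
  atom 1 (O): bond orders sum to 2 → 0 H
  atom 7 (N): bond orders sum to 3 → 0 H
  atom 14 (N): bond orders sum to 3 → 0 H
Lipinski HBD = 0.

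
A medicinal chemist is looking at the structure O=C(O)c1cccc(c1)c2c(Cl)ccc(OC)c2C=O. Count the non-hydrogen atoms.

20

Every atom symbol written in the SMILES (organic subset) is one heavy atom; implicit H are not written.
Heavy atoms by element → C:15, Cl:1, O:4.
Total: 20.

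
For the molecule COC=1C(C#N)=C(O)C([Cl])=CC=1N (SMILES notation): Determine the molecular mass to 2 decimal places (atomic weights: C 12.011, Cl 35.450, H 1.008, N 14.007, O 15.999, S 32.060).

198.61 g/mol

First, the molecular formula is C8H7ClN2O2 (counting implicit H from valence).
  C: 8 × 12.011 = 96.088
  Cl: 1 × 35.450 = 35.450
  H: 7 × 1.008 = 7.056
  N: 2 × 14.007 = 28.014
  O: 2 × 15.999 = 31.998
Sum: 8×12.011 + 1×35.450 + 7×1.008 + 2×14.007 + 2×15.999 = 198.606 → 198.61 g/mol.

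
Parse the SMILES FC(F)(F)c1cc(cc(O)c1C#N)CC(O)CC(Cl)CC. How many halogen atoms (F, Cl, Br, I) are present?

4

Halogen atoms appear at heavy-atom positions 1, 3, 4, 19 (1×Cl, 3×F).
Other groups present: 2 hydroxyl, 1 nitrile.
Halogen count: 4.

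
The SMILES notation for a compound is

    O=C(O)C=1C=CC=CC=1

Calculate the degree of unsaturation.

Degree of unsaturation = (number of rings) + (number of π bonds).
Ring closures in the SMILES: 1.
π bonds: 4 double bonds (each 1 DoU) → 4 DoU from unsaturation.
Total DoU = 1 + 4 = 5.

5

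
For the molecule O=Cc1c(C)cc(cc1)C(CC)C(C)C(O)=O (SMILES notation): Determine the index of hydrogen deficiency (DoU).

Molecular formula: C14H18O3.
DoU = (2C + 2 + N − H − X) / 2, where X is the halogen count and O/S are ignored.
    = (2·14 + 2 + 0 − 18 − 0) / 2 = 12 / 2 = 6.

6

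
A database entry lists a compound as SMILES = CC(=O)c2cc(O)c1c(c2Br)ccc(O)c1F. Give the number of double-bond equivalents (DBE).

8

Molecular formula: C12H8BrFO3.
DoU = (2C + 2 + N − H − X) / 2, where X is the halogen count and O/S are ignored.
    = (2·12 + 2 + 0 − 8 − 2) / 2 = 16 / 2 = 8.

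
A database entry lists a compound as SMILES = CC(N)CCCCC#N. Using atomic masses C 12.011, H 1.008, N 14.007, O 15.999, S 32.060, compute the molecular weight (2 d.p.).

126.20 g/mol

First, the molecular formula is C7H14N2 (counting implicit H from valence).
  C: 7 × 12.011 = 84.077
  H: 14 × 1.008 = 14.112
  N: 2 × 14.007 = 28.014
Sum: 7×12.011 + 14×1.008 + 2×14.007 = 126.203 → 126.20 g/mol.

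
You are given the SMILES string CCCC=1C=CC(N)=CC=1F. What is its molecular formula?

Walk through each heavy atom and fill implicit hydrogens from standard valence (C 4, N 3, O 2, S 2, halogen 1):
  atom 1: C, bond orders sum to 1 (valence 4) → 3 H
  atom 2: C, bond orders sum to 2 (valence 4) → 2 H
  atom 3: C, bond orders sum to 2 (valence 4) → 2 H
  atom 4: C, bond orders sum to 4 (valence 4) → 0 H
  atom 5: C, bond orders sum to 3 (valence 4) → 1 H
  atom 6: C, bond orders sum to 3 (valence 4) → 1 H
  atom 7: C, bond orders sum to 4 (valence 4) → 0 H
  atom 8: N, bond orders sum to 1 (valence 3) → 2 H
  atom 9: C, bond orders sum to 3 (valence 4) → 1 H
  atom 10: C, bond orders sum to 4 (valence 4) → 0 H
  atom 11: F (halogen, monovalent) → 0 H
Totals → C:9, H:12, F:1, N:1.

C9H12FN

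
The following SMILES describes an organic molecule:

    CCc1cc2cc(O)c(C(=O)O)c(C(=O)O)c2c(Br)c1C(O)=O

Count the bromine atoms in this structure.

1

Scan the SMILES for Br atoms (remember two-letter symbols like Cl and Br are single atoms).
Bromine count: 1.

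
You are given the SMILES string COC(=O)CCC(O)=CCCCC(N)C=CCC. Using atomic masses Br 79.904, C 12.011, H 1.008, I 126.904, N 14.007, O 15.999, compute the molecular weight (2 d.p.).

First, the molecular formula is C14H25NO3 (counting implicit H from valence).
  C: 14 × 12.011 = 168.154
  H: 25 × 1.008 = 25.200
  N: 1 × 14.007 = 14.007
  O: 3 × 15.999 = 47.997
Sum: 14×12.011 + 25×1.008 + 1×14.007 + 3×15.999 = 255.358 → 255.36 g/mol.

255.36 g/mol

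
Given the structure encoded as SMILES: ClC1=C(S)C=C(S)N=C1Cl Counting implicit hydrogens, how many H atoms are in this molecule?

3

Walk through each heavy atom and fill implicit hydrogens from standard valence (C 4, N 3, O 2, S 2, halogen 1):
  atom 1: Cl (halogen, monovalent) → 0 H
  atom 2: C, bond orders sum to 4 (valence 4) → 0 H
  atom 3: C, bond orders sum to 4 (valence 4) → 0 H
  atom 4: S, bond orders sum to 1 (valence 2) → 1 H
  atom 5: C, bond orders sum to 3 (valence 4) → 1 H
  atom 6: C, bond orders sum to 4 (valence 4) → 0 H
  atom 7: S, bond orders sum to 1 (valence 2) → 1 H
  atom 8: N, bond orders sum to 3 (valence 3) → 0 H
  atom 9: C, bond orders sum to 4 (valence 4) → 0 H
  atom 10: Cl (halogen, monovalent) → 0 H
Total hydrogens: 3.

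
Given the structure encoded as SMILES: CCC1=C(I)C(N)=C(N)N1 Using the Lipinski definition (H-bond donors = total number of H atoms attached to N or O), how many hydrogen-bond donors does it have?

5

Donors: find every N or O and count the H atoms it carries.
  atom 7 (N): bond orders sum to 1 → 2 H
  atom 9 (N): bond orders sum to 1 → 2 H
  atom 10 (N): bond orders sum to 2 → 1 H
Lipinski HBD = 5.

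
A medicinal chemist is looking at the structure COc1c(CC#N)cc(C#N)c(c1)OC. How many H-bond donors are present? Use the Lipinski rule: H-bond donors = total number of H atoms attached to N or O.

0

Donors: find every N or O and count the H atoms it carries.
  atom 2 (O): bond orders sum to 2 → 0 H
  atom 7 (N): bond orders sum to 3 → 0 H
  atom 11 (N): bond orders sum to 3 → 0 H
  atom 14 (O): bond orders sum to 2 → 0 H
Lipinski HBD = 0.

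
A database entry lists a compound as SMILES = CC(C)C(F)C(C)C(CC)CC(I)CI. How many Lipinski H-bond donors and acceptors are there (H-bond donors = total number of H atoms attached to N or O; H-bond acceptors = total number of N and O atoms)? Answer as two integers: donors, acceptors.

0, 0

Donors: find every N or O and count the H atoms it carries.
  (no N or O atoms present)
Lipinski HBD = 0.
Acceptors: N atoms = 0, O atoms = 0 → HBA = 0.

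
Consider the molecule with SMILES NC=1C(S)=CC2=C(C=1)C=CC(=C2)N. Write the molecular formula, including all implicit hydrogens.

Walk through each heavy atom and fill implicit hydrogens from standard valence (C 4, N 3, O 2, S 2, halogen 1):
  atom 1: N, bond orders sum to 1 (valence 3) → 2 H
  atom 2: C, bond orders sum to 4 (valence 4) → 0 H
  atom 3: C, bond orders sum to 4 (valence 4) → 0 H
  atom 4: S, bond orders sum to 1 (valence 2) → 1 H
  atom 5: C, bond orders sum to 3 (valence 4) → 1 H
  atom 6: C, bond orders sum to 4 (valence 4) → 0 H
  atom 7: C, bond orders sum to 4 (valence 4) → 0 H
  atom 8: C, bond orders sum to 3 (valence 4) → 1 H
  atom 9: C, bond orders sum to 3 (valence 4) → 1 H
  atom 10: C, bond orders sum to 3 (valence 4) → 1 H
  atom 11: C, bond orders sum to 4 (valence 4) → 0 H
  atom 12: C, bond orders sum to 3 (valence 4) → 1 H
  atom 13: N, bond orders sum to 1 (valence 3) → 2 H
Totals → C:10, H:10, N:2, S:1.

C10H10N2S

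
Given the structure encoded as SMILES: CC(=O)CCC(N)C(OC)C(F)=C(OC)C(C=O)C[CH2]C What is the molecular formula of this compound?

C15H26FNO4

Walk through each heavy atom and fill implicit hydrogens from standard valence (C 4, N 3, O 2, S 2, halogen 1):
  atom 1: C, bond orders sum to 1 (valence 4) → 3 H
  atom 2: C, bond orders sum to 4 (valence 4) → 0 H
  atom 3: O, bond orders sum to 2 (valence 2) → 0 H
  atom 4: C, bond orders sum to 2 (valence 4) → 2 H
  atom 5: C, bond orders sum to 2 (valence 4) → 2 H
  atom 6: C, bond orders sum to 3 (valence 4) → 1 H
  atom 7: N, bond orders sum to 1 (valence 3) → 2 H
  atom 8: C, bond orders sum to 3 (valence 4) → 1 H
  atom 9: O, bond orders sum to 2 (valence 2) → 0 H
  atom 10: C, bond orders sum to 1 (valence 4) → 3 H
  atom 11: C, bond orders sum to 4 (valence 4) → 0 H
  atom 12: F (halogen, monovalent) → 0 H
  atom 13: C, bond orders sum to 4 (valence 4) → 0 H
  atom 14: O, bond orders sum to 2 (valence 2) → 0 H
  atom 15: C, bond orders sum to 1 (valence 4) → 3 H
  atom 16: C, bond orders sum to 3 (valence 4) → 1 H
  atom 17: C, bond orders sum to 3 (valence 4) → 1 H
  atom 18: O, bond orders sum to 2 (valence 2) → 0 H
  atom 19: C, bond orders sum to 2 (valence 4) → 2 H
  atom 20: C with explicit H count 2
  atom 21: C, bond orders sum to 1 (valence 4) → 3 H
Totals → C:15, H:26, F:1, N:1, O:4.
In Hill order: C15H26FNO4.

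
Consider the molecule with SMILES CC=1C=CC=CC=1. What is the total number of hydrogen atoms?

8

Walk through each heavy atom and fill implicit hydrogens from standard valence (C 4, N 3, O 2, S 2, halogen 1):
  atom 1: C, bond orders sum to 1 (valence 4) → 3 H
  atom 2: C, bond orders sum to 4 (valence 4) → 0 H
  atom 3: C, bond orders sum to 3 (valence 4) → 1 H
  atom 4: C, bond orders sum to 3 (valence 4) → 1 H
  atom 5: C, bond orders sum to 3 (valence 4) → 1 H
  atom 6: C, bond orders sum to 3 (valence 4) → 1 H
  atom 7: C, bond orders sum to 3 (valence 4) → 1 H
Total hydrogens: 8.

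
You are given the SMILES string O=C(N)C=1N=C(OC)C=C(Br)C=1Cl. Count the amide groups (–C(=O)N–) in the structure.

The amide motif appears at heavy-atom position 2 in the SMILES.
Other groups present: 1 ether.
Amide count: 1.

1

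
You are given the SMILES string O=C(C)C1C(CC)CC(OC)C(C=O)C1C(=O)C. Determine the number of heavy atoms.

18

Every atom symbol written in the SMILES (organic subset) is one heavy atom; implicit H are not written.
Heavy atoms by element → C:14, O:4.
Total: 18.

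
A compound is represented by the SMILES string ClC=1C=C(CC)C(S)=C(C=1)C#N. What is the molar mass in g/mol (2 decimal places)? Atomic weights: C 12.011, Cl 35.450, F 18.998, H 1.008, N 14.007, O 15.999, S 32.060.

197.68 g/mol

First, the molecular formula is C9H8ClNS (counting implicit H from valence).
  C: 9 × 12.011 = 108.099
  Cl: 1 × 35.450 = 35.450
  H: 8 × 1.008 = 8.064
  N: 1 × 14.007 = 14.007
  S: 1 × 32.060 = 32.060
Sum: 9×12.011 + 1×35.450 + 8×1.008 + 1×14.007 + 1×32.060 = 197.680 → 197.68 g/mol.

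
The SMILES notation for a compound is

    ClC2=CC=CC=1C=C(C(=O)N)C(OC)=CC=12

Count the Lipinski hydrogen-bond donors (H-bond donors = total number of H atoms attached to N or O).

2

Donors: find every N or O and count the H atoms it carries.
  atom 10 (O): bond orders sum to 2 → 0 H
  atom 11 (N): bond orders sum to 1 → 2 H
  atom 13 (O): bond orders sum to 2 → 0 H
Lipinski HBD = 2.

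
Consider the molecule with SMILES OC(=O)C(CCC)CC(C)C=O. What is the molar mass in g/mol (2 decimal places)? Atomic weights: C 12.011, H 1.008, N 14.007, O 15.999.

172.22 g/mol

First, the molecular formula is C9H16O3 (counting implicit H from valence).
  C: 9 × 12.011 = 108.099
  H: 16 × 1.008 = 16.128
  O: 3 × 15.999 = 47.997
Sum: 9×12.011 + 16×1.008 + 3×15.999 = 172.224 → 172.22 g/mol.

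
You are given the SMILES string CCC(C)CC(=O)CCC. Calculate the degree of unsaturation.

Degree of unsaturation = (number of rings) + (number of π bonds).
Ring closures in the SMILES: 0.
π bonds: 1 double bond (each 1 DoU) → 1 DoU from unsaturation.
Total DoU = 0 + 1 = 1.

1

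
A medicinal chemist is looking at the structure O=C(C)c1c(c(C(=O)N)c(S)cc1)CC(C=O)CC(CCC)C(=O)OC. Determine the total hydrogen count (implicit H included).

Walk through each heavy atom and fill implicit hydrogens from standard valence (C 4, N 3, O 2, S 2, halogen 1); for lowercase aromatic atoms, an aromatic c carries 1 H when it has two neighbours and 0 H with three, and aromatic n carries 0 H:
  atom 1: O, bond orders sum to 2 (valence 2) → 0 H
  atom 2: C, bond orders sum to 4 (valence 4) → 0 H
  atom 3: C, bond orders sum to 1 (valence 4) → 3 H
  atom 4: aromatic c, 3 neighbours → 0 H
  atom 5: aromatic c, 3 neighbours → 0 H
  atom 6: aromatic c, 3 neighbours → 0 H
  atom 7: C, bond orders sum to 4 (valence 4) → 0 H
  atom 8: O, bond orders sum to 2 (valence 2) → 0 H
  atom 9: N, bond orders sum to 1 (valence 3) → 2 H
  atom 10: aromatic c, 3 neighbours → 0 H
  atom 11: S, bond orders sum to 1 (valence 2) → 1 H
  atom 12: aromatic c, 2 neighbours → 1 H
  atom 13: aromatic c, 2 neighbours → 1 H
  atom 14: C, bond orders sum to 2 (valence 4) → 2 H
  atom 15: C, bond orders sum to 3 (valence 4) → 1 H
  atom 16: C, bond orders sum to 3 (valence 4) → 1 H
  atom 17: O, bond orders sum to 2 (valence 2) → 0 H
  atom 18: C, bond orders sum to 2 (valence 4) → 2 H
  atom 19: C, bond orders sum to 3 (valence 4) → 1 H
  atom 20: C, bond orders sum to 2 (valence 4) → 2 H
  atom 21: C, bond orders sum to 2 (valence 4) → 2 H
  atom 22: C, bond orders sum to 1 (valence 4) → 3 H
  atom 23: C, bond orders sum to 4 (valence 4) → 0 H
  atom 24: O, bond orders sum to 2 (valence 2) → 0 H
  atom 25: O, bond orders sum to 2 (valence 2) → 0 H
  atom 26: C, bond orders sum to 1 (valence 4) → 3 H
Total hydrogens: 25.

25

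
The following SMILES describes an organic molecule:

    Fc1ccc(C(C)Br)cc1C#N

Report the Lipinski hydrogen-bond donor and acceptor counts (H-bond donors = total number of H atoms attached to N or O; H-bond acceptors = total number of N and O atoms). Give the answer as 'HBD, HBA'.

0, 1

Donors: find every N or O and count the H atoms it carries.
  atom 12 (N): bond orders sum to 3 → 0 H
Lipinski HBD = 0.
Acceptors: N atoms = 1, O atoms = 0 → HBA = 1.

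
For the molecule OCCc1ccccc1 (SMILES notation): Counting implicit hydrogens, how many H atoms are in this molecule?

10

Walk through each heavy atom and fill implicit hydrogens from standard valence (C 4, N 3, O 2, S 2, halogen 1); for lowercase aromatic atoms, an aromatic c carries 1 H when it has two neighbours and 0 H with three, and aromatic n carries 0 H:
  atom 1: O, bond orders sum to 1 (valence 2) → 1 H
  atom 2: C, bond orders sum to 2 (valence 4) → 2 H
  atom 3: C, bond orders sum to 2 (valence 4) → 2 H
  atom 4: aromatic c, 3 neighbours → 0 H
  atom 5: aromatic c, 2 neighbours → 1 H
  atom 6: aromatic c, 2 neighbours → 1 H
  atom 7: aromatic c, 2 neighbours → 1 H
  atom 8: aromatic c, 2 neighbours → 1 H
  atom 9: aromatic c, 2 neighbours → 1 H
Total hydrogens: 10.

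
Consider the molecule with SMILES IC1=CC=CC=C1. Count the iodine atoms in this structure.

Scan the SMILES for I atoms (remember two-letter symbols like Cl and Br are single atoms).
Iodine count: 1.

1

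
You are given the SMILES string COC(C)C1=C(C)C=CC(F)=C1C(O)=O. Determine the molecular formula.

C11H13FO3

Walk through each heavy atom and fill implicit hydrogens from standard valence (C 4, N 3, O 2, S 2, halogen 1):
  atom 1: C, bond orders sum to 1 (valence 4) → 3 H
  atom 2: O, bond orders sum to 2 (valence 2) → 0 H
  atom 3: C, bond orders sum to 3 (valence 4) → 1 H
  atom 4: C, bond orders sum to 1 (valence 4) → 3 H
  atom 5: C, bond orders sum to 4 (valence 4) → 0 H
  atom 6: C, bond orders sum to 4 (valence 4) → 0 H
  atom 7: C, bond orders sum to 1 (valence 4) → 3 H
  atom 8: C, bond orders sum to 3 (valence 4) → 1 H
  atom 9: C, bond orders sum to 3 (valence 4) → 1 H
  atom 10: C, bond orders sum to 4 (valence 4) → 0 H
  atom 11: F (halogen, monovalent) → 0 H
  atom 12: C, bond orders sum to 4 (valence 4) → 0 H
  atom 13: C, bond orders sum to 4 (valence 4) → 0 H
  atom 14: O, bond orders sum to 1 (valence 2) → 1 H
  atom 15: O, bond orders sum to 2 (valence 2) → 0 H
Totals → C:11, H:13, F:1, O:3.
In Hill order: C11H13FO3.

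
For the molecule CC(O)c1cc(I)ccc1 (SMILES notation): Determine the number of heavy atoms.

Every atom symbol written in the SMILES (organic subset) is one heavy atom; implicit H are not written.
Heavy atoms by element → C:8, I:1, O:1.
Total: 10.

10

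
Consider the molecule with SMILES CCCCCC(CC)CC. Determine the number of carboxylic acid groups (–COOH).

0

Scan the SMILES for the carboxylic acid motif — none present.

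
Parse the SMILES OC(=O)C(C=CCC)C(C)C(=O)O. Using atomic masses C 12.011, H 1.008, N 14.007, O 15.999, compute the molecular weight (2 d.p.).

First, the molecular formula is C9H14O4 (counting implicit H from valence).
  C: 9 × 12.011 = 108.099
  H: 14 × 1.008 = 14.112
  O: 4 × 15.999 = 63.996
Sum: 9×12.011 + 14×1.008 + 4×15.999 = 186.207 → 186.21 g/mol.

186.21 g/mol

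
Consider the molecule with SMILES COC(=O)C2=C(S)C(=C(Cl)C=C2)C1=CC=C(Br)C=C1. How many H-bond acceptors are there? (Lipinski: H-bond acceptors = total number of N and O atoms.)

2

N atoms: 0; O atoms: 2.
Lipinski HBA = 0 + 2 = 2.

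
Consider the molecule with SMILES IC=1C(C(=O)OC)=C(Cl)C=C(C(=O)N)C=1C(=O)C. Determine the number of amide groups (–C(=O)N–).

1

The amide motif appears at heavy-atom position 12 in the SMILES.
Other groups present: 1 ester, 1 ketone.
Amide count: 1.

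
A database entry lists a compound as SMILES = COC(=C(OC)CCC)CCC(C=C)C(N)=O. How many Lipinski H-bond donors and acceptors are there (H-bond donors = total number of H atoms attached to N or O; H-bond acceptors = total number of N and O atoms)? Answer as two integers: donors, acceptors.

Donors: find every N or O and count the H atoms it carries.
  atom 2 (O): bond orders sum to 2 → 0 H
  atom 5 (O): bond orders sum to 2 → 0 H
  atom 16 (N): bond orders sum to 1 → 2 H
  atom 17 (O): bond orders sum to 2 → 0 H
Lipinski HBD = 2.
Acceptors: N atoms = 1, O atoms = 3 → HBA = 4.

2, 4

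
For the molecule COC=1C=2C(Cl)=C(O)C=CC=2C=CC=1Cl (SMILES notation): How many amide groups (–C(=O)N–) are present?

Scan the SMILES for the amide motif — none present.
Groups that are present: 1 ether, 1 hydroxyl.

0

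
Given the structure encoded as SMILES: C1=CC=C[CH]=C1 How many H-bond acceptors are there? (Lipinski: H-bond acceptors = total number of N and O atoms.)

N atoms: 0; O atoms: 0.
Lipinski HBA = 0 + 0 = 0.

0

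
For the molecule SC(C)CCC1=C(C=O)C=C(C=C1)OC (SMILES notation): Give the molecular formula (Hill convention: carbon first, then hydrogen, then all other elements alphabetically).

C12H16O2S

Walk through each heavy atom and fill implicit hydrogens from standard valence (C 4, N 3, O 2, S 2, halogen 1):
  atom 1: S, bond orders sum to 1 (valence 2) → 1 H
  atom 2: C, bond orders sum to 3 (valence 4) → 1 H
  atom 3: C, bond orders sum to 1 (valence 4) → 3 H
  atom 4: C, bond orders sum to 2 (valence 4) → 2 H
  atom 5: C, bond orders sum to 2 (valence 4) → 2 H
  atom 6: C, bond orders sum to 4 (valence 4) → 0 H
  atom 7: C, bond orders sum to 4 (valence 4) → 0 H
  atom 8: C, bond orders sum to 3 (valence 4) → 1 H
  atom 9: O, bond orders sum to 2 (valence 2) → 0 H
  atom 10: C, bond orders sum to 3 (valence 4) → 1 H
  atom 11: C, bond orders sum to 4 (valence 4) → 0 H
  atom 12: C, bond orders sum to 3 (valence 4) → 1 H
  atom 13: C, bond orders sum to 3 (valence 4) → 1 H
  atom 14: O, bond orders sum to 2 (valence 2) → 0 H
  atom 15: C, bond orders sum to 1 (valence 4) → 3 H
Totals → C:12, H:16, O:2, S:1.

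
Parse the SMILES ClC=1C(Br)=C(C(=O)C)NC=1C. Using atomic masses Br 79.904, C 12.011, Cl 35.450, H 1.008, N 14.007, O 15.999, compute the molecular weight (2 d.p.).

First, the molecular formula is C7H7BrClNO (counting implicit H from valence).
  Br: 1 × 79.904 = 79.904
  C: 7 × 12.011 = 84.077
  Cl: 1 × 35.450 = 35.450
  H: 7 × 1.008 = 7.056
  N: 1 × 14.007 = 14.007
  O: 1 × 15.999 = 15.999
Sum: 1×79.904 + 7×12.011 + 1×35.450 + 7×1.008 + 1×14.007 + 1×15.999 = 236.493 → 236.49 g/mol.

236.49 g/mol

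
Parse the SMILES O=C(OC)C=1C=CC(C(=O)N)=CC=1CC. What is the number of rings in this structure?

In SMILES, each pair of matching ring-closure digits denotes one ring-closing bond; the number of such bonds equals the number of independent rings.
Ring-closure bonds here: 1.

1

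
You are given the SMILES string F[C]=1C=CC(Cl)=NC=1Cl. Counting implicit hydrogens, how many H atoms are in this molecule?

2

Walk through each heavy atom and fill implicit hydrogens from standard valence (C 4, N 3, O 2, S 2, halogen 1):
  atom 1: F (halogen, monovalent) → 0 H
  atom 2: C with explicit H count 0
  atom 3: C, bond orders sum to 3 (valence 4) → 1 H
  atom 4: C, bond orders sum to 3 (valence 4) → 1 H
  atom 5: C, bond orders sum to 4 (valence 4) → 0 H
  atom 6: Cl (halogen, monovalent) → 0 H
  atom 7: N, bond orders sum to 3 (valence 3) → 0 H
  atom 8: C, bond orders sum to 4 (valence 4) → 0 H
  atom 9: Cl (halogen, monovalent) → 0 H
Total hydrogens: 2.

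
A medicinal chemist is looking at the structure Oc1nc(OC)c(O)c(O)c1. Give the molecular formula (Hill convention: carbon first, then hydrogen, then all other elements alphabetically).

C6H7NO4

Walk through each heavy atom and fill implicit hydrogens from standard valence (C 4, N 3, O 2, S 2, halogen 1); for lowercase aromatic atoms, an aromatic c carries 1 H when it has two neighbours and 0 H with three, and aromatic n carries 0 H:
  atom 1: O, bond orders sum to 1 (valence 2) → 1 H
  atom 2: aromatic c, 3 neighbours → 0 H
  atom 3: aromatic n, 2 neighbours → 0 H
  atom 4: aromatic c, 3 neighbours → 0 H
  atom 5: O, bond orders sum to 2 (valence 2) → 0 H
  atom 6: C, bond orders sum to 1 (valence 4) → 3 H
  atom 7: aromatic c, 3 neighbours → 0 H
  atom 8: O, bond orders sum to 1 (valence 2) → 1 H
  atom 9: aromatic c, 3 neighbours → 0 H
  atom 10: O, bond orders sum to 1 (valence 2) → 1 H
  atom 11: aromatic c, 2 neighbours → 1 H
Totals → C:6, H:7, N:1, O:4.
In Hill order: C6H7NO4.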